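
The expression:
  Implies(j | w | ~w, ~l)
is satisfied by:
  {l: False}


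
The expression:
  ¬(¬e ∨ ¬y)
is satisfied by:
  {e: True, y: True}


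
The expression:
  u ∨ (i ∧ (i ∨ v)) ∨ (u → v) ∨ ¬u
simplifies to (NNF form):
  True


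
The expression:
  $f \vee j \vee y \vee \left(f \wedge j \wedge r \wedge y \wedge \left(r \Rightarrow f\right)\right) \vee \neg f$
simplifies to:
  $\text{True}$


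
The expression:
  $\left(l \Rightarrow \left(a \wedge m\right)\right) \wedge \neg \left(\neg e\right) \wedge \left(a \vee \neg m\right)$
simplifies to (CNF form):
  $e \wedge \left(a \vee \neg m\right) \wedge \left(m \vee \neg l\right)$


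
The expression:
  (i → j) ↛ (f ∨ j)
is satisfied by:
  {i: False, f: False, j: False}


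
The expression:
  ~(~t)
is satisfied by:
  {t: True}


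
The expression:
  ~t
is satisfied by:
  {t: False}


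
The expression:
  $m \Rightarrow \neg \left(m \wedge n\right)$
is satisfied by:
  {m: False, n: False}
  {n: True, m: False}
  {m: True, n: False}


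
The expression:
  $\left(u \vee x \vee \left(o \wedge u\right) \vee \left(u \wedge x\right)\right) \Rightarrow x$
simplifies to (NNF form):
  $x \vee \neg u$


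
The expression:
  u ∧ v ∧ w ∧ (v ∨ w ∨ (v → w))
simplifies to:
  u ∧ v ∧ w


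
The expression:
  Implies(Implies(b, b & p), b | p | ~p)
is always true.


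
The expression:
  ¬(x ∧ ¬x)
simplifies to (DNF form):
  True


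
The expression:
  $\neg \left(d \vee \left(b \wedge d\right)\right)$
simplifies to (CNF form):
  $\neg d$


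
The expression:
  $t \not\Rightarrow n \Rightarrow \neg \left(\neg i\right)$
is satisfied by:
  {i: True, n: True, t: False}
  {i: True, t: False, n: False}
  {n: True, t: False, i: False}
  {n: False, t: False, i: False}
  {i: True, n: True, t: True}
  {i: True, t: True, n: False}
  {n: True, t: True, i: False}


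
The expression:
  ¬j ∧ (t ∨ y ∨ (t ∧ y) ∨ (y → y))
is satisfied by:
  {j: False}


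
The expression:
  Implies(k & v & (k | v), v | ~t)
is always true.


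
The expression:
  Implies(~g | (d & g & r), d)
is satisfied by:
  {d: True, g: True}
  {d: True, g: False}
  {g: True, d: False}


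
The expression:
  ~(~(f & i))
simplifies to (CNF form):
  f & i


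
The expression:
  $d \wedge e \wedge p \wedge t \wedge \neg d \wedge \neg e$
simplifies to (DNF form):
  $\text{False}$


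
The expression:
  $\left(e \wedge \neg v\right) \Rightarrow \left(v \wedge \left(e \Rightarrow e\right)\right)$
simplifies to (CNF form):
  $v \vee \neg e$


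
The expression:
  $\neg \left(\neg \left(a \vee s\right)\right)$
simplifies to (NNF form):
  $a \vee s$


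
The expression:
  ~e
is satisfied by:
  {e: False}


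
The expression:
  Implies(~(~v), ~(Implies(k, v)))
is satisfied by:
  {v: False}


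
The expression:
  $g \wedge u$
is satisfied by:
  {u: True, g: True}


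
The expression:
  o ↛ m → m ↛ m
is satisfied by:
  {m: True, o: False}
  {o: False, m: False}
  {o: True, m: True}


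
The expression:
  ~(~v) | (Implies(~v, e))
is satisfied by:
  {v: True, e: True}
  {v: True, e: False}
  {e: True, v: False}


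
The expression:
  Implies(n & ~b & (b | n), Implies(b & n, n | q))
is always true.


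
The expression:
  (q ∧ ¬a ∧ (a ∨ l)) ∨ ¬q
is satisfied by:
  {l: True, a: False, q: False}
  {a: False, q: False, l: False}
  {l: True, a: True, q: False}
  {a: True, l: False, q: False}
  {q: True, l: True, a: False}


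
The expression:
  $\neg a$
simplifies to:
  $\neg a$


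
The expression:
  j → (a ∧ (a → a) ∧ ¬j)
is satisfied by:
  {j: False}


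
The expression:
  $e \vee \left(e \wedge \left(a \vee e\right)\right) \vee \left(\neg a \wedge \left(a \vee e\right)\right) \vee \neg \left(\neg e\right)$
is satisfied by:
  {e: True}


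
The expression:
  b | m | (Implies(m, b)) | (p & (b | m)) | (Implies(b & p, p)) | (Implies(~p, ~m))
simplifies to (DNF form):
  True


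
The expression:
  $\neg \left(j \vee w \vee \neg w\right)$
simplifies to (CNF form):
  $\text{False}$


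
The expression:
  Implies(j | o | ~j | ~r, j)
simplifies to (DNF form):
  j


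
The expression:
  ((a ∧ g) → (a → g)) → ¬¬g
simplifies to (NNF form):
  g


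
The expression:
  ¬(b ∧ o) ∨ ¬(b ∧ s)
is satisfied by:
  {s: False, o: False, b: False}
  {b: True, s: False, o: False}
  {o: True, s: False, b: False}
  {b: True, o: True, s: False}
  {s: True, b: False, o: False}
  {b: True, s: True, o: False}
  {o: True, s: True, b: False}


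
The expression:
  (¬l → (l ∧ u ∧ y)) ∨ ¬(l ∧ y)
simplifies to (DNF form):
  True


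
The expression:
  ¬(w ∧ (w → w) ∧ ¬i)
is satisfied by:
  {i: True, w: False}
  {w: False, i: False}
  {w: True, i: True}


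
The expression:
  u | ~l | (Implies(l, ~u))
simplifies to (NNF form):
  True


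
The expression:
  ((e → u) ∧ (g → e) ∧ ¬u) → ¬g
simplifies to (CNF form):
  True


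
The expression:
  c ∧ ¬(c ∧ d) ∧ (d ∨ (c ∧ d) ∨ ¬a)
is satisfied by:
  {c: True, d: False, a: False}


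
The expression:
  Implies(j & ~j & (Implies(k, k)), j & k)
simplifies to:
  True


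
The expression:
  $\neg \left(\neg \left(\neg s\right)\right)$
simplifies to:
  $\neg s$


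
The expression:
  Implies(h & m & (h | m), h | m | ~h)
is always true.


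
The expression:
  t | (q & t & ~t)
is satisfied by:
  {t: True}


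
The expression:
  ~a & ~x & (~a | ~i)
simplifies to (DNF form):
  ~a & ~x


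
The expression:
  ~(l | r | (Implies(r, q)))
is never true.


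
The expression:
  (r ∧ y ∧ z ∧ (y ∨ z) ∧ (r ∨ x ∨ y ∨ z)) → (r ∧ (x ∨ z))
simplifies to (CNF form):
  True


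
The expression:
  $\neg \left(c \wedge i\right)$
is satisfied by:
  {c: False, i: False}
  {i: True, c: False}
  {c: True, i: False}


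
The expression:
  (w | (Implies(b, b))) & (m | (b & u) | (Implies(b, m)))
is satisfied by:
  {m: True, u: True, b: False}
  {m: True, u: False, b: False}
  {u: True, m: False, b: False}
  {m: False, u: False, b: False}
  {b: True, m: True, u: True}
  {b: True, m: True, u: False}
  {b: True, u: True, m: False}


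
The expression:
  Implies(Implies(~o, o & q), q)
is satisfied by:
  {q: True, o: False}
  {o: False, q: False}
  {o: True, q: True}


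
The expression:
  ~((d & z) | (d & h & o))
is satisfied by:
  {h: False, o: False, d: False, z: False}
  {o: True, z: False, h: False, d: False}
  {h: True, z: False, o: False, d: False}
  {o: True, h: True, z: False, d: False}
  {z: True, h: False, o: False, d: False}
  {z: True, o: True, h: False, d: False}
  {z: True, h: True, o: False, d: False}
  {z: True, o: True, h: True, d: False}
  {d: True, z: False, h: False, o: False}
  {d: True, o: True, z: False, h: False}
  {d: True, h: True, z: False, o: False}


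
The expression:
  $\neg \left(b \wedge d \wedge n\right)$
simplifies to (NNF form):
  $\neg b \vee \neg d \vee \neg n$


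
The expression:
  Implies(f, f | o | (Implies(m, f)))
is always true.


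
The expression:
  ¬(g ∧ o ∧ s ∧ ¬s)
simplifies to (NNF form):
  True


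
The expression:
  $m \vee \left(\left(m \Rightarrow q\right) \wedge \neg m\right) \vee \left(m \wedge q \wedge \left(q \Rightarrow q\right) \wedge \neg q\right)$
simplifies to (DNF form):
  $\text{True}$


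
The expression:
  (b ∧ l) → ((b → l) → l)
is always true.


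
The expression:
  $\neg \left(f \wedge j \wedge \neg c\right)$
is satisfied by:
  {c: True, j: False, f: False}
  {c: False, j: False, f: False}
  {f: True, c: True, j: False}
  {f: True, c: False, j: False}
  {j: True, c: True, f: False}
  {j: True, c: False, f: False}
  {j: True, f: True, c: True}


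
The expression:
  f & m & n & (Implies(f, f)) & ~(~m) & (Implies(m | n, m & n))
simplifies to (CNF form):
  f & m & n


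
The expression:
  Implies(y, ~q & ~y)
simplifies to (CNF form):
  ~y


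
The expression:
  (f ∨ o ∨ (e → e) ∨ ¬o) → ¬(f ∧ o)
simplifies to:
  ¬f ∨ ¬o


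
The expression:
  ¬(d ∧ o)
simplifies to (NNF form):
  ¬d ∨ ¬o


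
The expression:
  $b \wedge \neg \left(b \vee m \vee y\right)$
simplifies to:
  $\text{False}$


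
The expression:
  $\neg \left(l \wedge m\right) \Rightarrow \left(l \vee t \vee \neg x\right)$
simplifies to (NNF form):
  $l \vee t \vee \neg x$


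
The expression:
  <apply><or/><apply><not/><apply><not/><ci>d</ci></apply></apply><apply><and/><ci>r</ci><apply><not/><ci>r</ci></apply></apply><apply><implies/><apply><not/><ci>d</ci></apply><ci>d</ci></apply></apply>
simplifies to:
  <ci>d</ci>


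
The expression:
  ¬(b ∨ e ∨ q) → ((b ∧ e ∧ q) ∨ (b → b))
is always true.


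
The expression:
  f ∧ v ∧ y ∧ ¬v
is never true.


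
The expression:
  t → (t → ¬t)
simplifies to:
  ¬t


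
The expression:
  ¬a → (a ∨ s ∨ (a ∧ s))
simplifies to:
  a ∨ s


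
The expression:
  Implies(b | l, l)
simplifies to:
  l | ~b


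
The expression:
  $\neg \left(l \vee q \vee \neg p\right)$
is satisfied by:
  {p: True, q: False, l: False}


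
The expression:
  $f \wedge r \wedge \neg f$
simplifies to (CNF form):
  $\text{False}$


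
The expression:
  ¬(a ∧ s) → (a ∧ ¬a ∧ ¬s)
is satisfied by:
  {a: True, s: True}


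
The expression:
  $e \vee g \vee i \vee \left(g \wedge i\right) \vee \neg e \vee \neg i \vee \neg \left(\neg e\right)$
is always true.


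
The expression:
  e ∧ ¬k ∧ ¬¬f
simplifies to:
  e ∧ f ∧ ¬k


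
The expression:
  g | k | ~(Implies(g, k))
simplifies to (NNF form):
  g | k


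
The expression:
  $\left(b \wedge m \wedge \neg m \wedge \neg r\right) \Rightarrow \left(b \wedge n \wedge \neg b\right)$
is always true.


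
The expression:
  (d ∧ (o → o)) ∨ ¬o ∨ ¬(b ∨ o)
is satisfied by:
  {d: True, o: False}
  {o: False, d: False}
  {o: True, d: True}


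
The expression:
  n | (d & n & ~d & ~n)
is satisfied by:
  {n: True}


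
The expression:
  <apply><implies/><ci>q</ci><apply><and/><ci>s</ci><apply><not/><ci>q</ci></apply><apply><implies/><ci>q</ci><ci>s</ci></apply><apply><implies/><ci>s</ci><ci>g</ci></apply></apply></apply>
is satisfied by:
  {q: False}


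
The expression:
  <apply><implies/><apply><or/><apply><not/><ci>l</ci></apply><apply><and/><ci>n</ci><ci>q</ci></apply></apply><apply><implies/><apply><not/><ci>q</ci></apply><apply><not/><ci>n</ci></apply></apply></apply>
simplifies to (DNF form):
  <apply><or/><ci>l</ci><ci>q</ci><apply><not/><ci>n</ci></apply></apply>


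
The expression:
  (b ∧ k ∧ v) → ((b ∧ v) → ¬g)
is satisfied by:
  {g: False, k: False, b: False, v: False}
  {v: True, g: False, k: False, b: False}
  {b: True, g: False, k: False, v: False}
  {v: True, b: True, g: False, k: False}
  {k: True, v: False, g: False, b: False}
  {v: True, k: True, g: False, b: False}
  {b: True, k: True, v: False, g: False}
  {v: True, b: True, k: True, g: False}
  {g: True, b: False, k: False, v: False}
  {v: True, g: True, b: False, k: False}
  {b: True, g: True, v: False, k: False}
  {v: True, b: True, g: True, k: False}
  {k: True, g: True, b: False, v: False}
  {v: True, k: True, g: True, b: False}
  {b: True, k: True, g: True, v: False}


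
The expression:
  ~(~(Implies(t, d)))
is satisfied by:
  {d: True, t: False}
  {t: False, d: False}
  {t: True, d: True}


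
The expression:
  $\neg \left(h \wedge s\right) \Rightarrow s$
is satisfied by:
  {s: True}


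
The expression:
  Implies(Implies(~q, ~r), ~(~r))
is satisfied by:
  {r: True}


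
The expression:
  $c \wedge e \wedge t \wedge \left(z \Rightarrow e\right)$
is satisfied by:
  {t: True, c: True, e: True}


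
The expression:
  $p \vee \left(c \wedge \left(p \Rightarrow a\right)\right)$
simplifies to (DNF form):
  $c \vee p$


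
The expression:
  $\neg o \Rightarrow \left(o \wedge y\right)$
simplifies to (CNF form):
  $o$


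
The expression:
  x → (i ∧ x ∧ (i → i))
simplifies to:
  i ∨ ¬x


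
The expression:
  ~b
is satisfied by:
  {b: False}


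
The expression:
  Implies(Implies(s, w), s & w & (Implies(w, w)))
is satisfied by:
  {s: True}


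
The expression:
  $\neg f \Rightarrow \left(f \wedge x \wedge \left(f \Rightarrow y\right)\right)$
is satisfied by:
  {f: True}


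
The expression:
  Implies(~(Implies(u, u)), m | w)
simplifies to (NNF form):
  True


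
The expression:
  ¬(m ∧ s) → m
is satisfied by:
  {m: True}


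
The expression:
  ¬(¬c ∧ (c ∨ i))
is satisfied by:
  {c: True, i: False}
  {i: False, c: False}
  {i: True, c: True}


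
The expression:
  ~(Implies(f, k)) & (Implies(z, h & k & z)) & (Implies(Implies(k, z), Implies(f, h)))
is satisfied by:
  {h: True, f: True, z: False, k: False}


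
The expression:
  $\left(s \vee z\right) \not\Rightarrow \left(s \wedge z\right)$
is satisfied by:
  {z: True, s: False}
  {s: True, z: False}


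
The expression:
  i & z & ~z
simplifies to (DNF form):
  False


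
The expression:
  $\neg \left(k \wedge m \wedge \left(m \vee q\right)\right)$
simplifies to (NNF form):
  $\neg k \vee \neg m$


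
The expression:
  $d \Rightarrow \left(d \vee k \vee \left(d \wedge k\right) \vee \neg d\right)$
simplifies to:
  $\text{True}$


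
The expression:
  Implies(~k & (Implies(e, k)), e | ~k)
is always true.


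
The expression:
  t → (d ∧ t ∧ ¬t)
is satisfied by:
  {t: False}


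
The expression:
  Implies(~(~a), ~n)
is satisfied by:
  {n: False, a: False}
  {a: True, n: False}
  {n: True, a: False}


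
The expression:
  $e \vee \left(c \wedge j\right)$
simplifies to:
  $e \vee \left(c \wedge j\right)$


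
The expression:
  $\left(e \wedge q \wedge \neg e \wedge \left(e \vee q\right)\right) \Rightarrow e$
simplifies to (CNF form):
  $\text{True}$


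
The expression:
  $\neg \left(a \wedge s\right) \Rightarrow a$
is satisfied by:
  {a: True}


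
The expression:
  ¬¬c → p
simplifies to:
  p ∨ ¬c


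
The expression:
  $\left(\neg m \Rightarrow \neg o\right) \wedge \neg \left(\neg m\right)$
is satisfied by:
  {m: True}


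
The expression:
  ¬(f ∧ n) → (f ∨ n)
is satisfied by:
  {n: True, f: True}
  {n: True, f: False}
  {f: True, n: False}


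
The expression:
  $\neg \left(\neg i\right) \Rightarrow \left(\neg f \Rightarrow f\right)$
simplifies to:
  $f \vee \neg i$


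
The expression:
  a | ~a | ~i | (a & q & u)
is always true.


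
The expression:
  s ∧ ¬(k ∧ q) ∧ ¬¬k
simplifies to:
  k ∧ s ∧ ¬q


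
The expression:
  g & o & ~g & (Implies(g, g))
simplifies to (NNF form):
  False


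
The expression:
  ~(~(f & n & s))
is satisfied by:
  {s: True, f: True, n: True}


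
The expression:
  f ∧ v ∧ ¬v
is never true.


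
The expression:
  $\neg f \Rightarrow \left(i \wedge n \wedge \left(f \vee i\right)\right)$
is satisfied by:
  {i: True, f: True, n: True}
  {i: True, f: True, n: False}
  {f: True, n: True, i: False}
  {f: True, n: False, i: False}
  {i: True, n: True, f: False}


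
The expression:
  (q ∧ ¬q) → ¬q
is always true.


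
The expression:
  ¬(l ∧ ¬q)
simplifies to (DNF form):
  q ∨ ¬l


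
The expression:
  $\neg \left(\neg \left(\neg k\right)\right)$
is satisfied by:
  {k: False}


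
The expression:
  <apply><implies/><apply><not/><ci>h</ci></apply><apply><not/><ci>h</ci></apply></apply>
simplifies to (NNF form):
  <true/>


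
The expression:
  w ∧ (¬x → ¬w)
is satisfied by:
  {w: True, x: True}


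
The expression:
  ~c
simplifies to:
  ~c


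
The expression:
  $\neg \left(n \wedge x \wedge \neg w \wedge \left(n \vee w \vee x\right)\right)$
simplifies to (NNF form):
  $w \vee \neg n \vee \neg x$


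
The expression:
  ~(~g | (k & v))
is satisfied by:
  {g: True, k: False, v: False}
  {v: True, g: True, k: False}
  {k: True, g: True, v: False}


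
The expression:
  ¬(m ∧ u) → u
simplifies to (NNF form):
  u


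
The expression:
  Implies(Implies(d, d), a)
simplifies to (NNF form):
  a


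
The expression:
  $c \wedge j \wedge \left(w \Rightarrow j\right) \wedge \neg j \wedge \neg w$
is never true.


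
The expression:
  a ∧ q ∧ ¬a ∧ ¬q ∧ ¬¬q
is never true.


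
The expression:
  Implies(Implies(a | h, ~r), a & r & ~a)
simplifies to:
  r & (a | h)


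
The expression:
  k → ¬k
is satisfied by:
  {k: False}


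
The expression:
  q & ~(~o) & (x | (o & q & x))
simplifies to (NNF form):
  o & q & x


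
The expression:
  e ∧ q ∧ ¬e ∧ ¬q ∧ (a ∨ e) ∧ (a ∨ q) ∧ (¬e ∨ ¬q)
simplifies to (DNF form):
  False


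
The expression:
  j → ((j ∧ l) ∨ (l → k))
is always true.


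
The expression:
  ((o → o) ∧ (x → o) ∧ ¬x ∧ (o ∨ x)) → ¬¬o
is always true.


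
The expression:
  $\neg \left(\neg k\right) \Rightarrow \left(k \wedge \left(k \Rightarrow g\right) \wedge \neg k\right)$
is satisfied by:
  {k: False}


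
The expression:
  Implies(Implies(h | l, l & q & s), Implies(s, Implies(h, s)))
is always true.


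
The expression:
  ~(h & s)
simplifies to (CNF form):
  ~h | ~s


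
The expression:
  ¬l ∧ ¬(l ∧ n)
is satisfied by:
  {l: False}


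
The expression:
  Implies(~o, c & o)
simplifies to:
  o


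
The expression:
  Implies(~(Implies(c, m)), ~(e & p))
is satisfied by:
  {m: True, p: False, c: False, e: False}
  {m: False, p: False, c: False, e: False}
  {e: True, m: True, p: False, c: False}
  {e: True, m: False, p: False, c: False}
  {m: True, c: True, e: False, p: False}
  {c: True, e: False, p: False, m: False}
  {e: True, c: True, m: True, p: False}
  {e: True, c: True, m: False, p: False}
  {m: True, p: True, e: False, c: False}
  {p: True, e: False, c: False, m: False}
  {m: True, e: True, p: True, c: False}
  {e: True, p: True, m: False, c: False}
  {m: True, c: True, p: True, e: False}
  {c: True, p: True, e: False, m: False}
  {e: True, c: True, p: True, m: True}


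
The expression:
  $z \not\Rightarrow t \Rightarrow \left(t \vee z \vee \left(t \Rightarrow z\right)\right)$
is always true.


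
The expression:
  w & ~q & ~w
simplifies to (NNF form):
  False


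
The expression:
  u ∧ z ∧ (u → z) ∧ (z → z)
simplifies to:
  u ∧ z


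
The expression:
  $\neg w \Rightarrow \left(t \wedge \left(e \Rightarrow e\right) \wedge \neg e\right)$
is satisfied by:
  {t: True, w: True, e: False}
  {w: True, e: False, t: False}
  {t: True, w: True, e: True}
  {w: True, e: True, t: False}
  {t: True, e: False, w: False}


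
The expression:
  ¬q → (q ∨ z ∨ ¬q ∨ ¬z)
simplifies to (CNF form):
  True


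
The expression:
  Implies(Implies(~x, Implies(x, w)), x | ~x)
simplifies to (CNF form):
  True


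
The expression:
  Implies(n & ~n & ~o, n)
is always true.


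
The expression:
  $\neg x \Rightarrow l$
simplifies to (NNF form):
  $l \vee x$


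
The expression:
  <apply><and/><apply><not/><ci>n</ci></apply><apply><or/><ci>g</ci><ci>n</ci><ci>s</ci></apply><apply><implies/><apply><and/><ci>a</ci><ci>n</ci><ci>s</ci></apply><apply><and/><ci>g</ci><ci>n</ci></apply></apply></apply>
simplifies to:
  <apply><and/><apply><not/><ci>n</ci></apply><apply><or/><ci>g</ci><ci>s</ci></apply></apply>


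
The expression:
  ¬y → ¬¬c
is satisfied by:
  {y: True, c: True}
  {y: True, c: False}
  {c: True, y: False}


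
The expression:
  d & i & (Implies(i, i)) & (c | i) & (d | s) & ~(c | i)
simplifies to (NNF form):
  False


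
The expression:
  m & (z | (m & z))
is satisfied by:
  {z: True, m: True}


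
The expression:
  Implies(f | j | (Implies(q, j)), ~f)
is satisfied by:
  {f: False}


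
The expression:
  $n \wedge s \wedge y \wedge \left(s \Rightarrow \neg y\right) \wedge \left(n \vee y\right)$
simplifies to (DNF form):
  $\text{False}$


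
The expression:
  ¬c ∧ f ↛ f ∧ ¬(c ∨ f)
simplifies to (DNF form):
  False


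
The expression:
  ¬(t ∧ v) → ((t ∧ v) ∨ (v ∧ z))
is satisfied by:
  {t: True, z: True, v: True}
  {t: True, v: True, z: False}
  {z: True, v: True, t: False}


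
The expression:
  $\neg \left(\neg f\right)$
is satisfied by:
  {f: True}


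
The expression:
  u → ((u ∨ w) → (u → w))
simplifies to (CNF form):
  w ∨ ¬u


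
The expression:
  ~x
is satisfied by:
  {x: False}


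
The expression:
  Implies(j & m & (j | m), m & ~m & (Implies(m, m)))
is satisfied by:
  {m: False, j: False}
  {j: True, m: False}
  {m: True, j: False}


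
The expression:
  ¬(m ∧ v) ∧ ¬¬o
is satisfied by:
  {o: True, m: False, v: False}
  {v: True, o: True, m: False}
  {m: True, o: True, v: False}


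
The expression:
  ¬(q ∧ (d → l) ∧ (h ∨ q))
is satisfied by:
  {d: True, q: False, l: False}
  {d: False, q: False, l: False}
  {l: True, d: True, q: False}
  {l: True, d: False, q: False}
  {q: True, d: True, l: False}


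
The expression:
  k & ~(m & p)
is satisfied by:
  {k: True, p: False, m: False}
  {m: True, k: True, p: False}
  {p: True, k: True, m: False}


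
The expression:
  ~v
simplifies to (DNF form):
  ~v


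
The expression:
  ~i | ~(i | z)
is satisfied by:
  {i: False}


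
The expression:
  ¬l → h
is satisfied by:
  {l: True, h: True}
  {l: True, h: False}
  {h: True, l: False}


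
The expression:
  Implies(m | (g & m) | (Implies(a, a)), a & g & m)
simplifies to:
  a & g & m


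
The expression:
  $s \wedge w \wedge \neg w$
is never true.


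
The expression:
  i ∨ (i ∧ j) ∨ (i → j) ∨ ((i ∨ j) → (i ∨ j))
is always true.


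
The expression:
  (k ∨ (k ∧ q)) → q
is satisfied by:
  {q: True, k: False}
  {k: False, q: False}
  {k: True, q: True}


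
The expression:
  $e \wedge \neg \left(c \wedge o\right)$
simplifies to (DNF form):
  $\left(e \wedge \neg c\right) \vee \left(e \wedge \neg o\right)$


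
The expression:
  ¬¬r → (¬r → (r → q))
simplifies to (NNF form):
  True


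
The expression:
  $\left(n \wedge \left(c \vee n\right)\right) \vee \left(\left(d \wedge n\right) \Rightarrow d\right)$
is always true.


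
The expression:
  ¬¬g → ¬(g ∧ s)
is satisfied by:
  {s: False, g: False}
  {g: True, s: False}
  {s: True, g: False}


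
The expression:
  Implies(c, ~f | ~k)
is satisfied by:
  {c: False, k: False, f: False}
  {f: True, c: False, k: False}
  {k: True, c: False, f: False}
  {f: True, k: True, c: False}
  {c: True, f: False, k: False}
  {f: True, c: True, k: False}
  {k: True, c: True, f: False}


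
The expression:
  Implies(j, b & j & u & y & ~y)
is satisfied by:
  {j: False}


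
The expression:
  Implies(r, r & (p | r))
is always true.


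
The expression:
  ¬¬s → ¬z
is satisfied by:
  {s: False, z: False}
  {z: True, s: False}
  {s: True, z: False}


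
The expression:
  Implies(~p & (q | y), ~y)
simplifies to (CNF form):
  p | ~y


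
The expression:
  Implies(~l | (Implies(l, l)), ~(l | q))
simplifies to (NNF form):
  ~l & ~q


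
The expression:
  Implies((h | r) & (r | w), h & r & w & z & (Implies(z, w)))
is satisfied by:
  {z: True, w: False, h: False, r: False}
  {z: False, w: False, h: False, r: False}
  {z: True, h: True, w: False, r: False}
  {h: True, z: False, w: False, r: False}
  {z: True, w: True, h: False, r: False}
  {w: True, z: False, h: False, r: False}
  {r: True, z: True, h: True, w: True}


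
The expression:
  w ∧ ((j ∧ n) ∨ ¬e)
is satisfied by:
  {j: True, w: True, n: True, e: False}
  {j: True, w: True, n: False, e: False}
  {w: True, n: True, j: False, e: False}
  {w: True, j: False, n: False, e: False}
  {e: True, j: True, w: True, n: True}


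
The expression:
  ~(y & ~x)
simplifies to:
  x | ~y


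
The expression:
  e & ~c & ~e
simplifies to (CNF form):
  False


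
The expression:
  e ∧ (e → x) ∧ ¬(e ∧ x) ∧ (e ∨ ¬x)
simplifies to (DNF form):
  False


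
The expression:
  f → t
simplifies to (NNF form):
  t ∨ ¬f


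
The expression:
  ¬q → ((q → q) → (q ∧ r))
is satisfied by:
  {q: True}


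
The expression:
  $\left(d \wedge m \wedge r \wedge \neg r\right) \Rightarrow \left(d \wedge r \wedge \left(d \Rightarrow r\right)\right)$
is always true.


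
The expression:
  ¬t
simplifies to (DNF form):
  ¬t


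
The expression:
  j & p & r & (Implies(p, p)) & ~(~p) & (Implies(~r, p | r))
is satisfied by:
  {r: True, j: True, p: True}


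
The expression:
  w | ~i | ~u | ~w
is always true.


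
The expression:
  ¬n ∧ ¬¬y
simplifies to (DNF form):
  y ∧ ¬n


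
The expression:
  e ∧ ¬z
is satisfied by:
  {e: True, z: False}


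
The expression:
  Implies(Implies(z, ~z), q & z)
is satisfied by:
  {z: True}


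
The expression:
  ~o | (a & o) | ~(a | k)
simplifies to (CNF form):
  a | ~k | ~o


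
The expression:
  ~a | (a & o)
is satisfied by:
  {o: True, a: False}
  {a: False, o: False}
  {a: True, o: True}


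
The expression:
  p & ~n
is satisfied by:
  {p: True, n: False}


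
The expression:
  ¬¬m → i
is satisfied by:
  {i: True, m: False}
  {m: False, i: False}
  {m: True, i: True}


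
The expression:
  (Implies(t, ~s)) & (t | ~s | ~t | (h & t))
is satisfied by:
  {s: False, t: False}
  {t: True, s: False}
  {s: True, t: False}


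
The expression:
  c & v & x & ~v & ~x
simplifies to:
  False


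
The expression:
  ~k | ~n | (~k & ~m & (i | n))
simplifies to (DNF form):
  ~k | ~n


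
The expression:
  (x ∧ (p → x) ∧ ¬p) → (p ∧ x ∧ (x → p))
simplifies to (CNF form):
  p ∨ ¬x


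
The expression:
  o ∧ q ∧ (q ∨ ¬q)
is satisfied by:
  {o: True, q: True}


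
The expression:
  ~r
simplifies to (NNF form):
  ~r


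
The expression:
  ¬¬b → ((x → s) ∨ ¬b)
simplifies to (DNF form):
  s ∨ ¬b ∨ ¬x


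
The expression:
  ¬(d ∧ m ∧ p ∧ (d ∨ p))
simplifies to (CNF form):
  ¬d ∨ ¬m ∨ ¬p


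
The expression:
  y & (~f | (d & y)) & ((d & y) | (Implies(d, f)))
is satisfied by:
  {d: True, y: True, f: False}
  {y: True, f: False, d: False}
  {f: True, d: True, y: True}


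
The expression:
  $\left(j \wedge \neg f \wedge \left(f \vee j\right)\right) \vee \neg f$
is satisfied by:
  {f: False}


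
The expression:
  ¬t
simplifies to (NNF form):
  ¬t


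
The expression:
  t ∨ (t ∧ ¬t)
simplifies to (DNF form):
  t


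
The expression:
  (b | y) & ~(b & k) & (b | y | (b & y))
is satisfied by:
  {y: True, k: False, b: False}
  {b: True, y: True, k: False}
  {b: True, k: False, y: False}
  {y: True, k: True, b: False}


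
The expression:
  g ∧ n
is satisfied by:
  {g: True, n: True}


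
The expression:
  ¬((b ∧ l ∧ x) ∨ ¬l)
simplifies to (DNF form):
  (l ∧ ¬b) ∨ (l ∧ ¬x)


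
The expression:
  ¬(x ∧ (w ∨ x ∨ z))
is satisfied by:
  {x: False}


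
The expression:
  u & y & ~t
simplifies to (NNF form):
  u & y & ~t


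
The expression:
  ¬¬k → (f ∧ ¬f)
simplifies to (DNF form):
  ¬k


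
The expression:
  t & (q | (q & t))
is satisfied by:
  {t: True, q: True}


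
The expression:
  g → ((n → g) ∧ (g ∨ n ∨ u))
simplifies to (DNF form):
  True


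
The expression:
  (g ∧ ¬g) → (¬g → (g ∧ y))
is always true.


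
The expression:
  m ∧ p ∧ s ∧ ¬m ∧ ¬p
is never true.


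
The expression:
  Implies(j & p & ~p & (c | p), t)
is always true.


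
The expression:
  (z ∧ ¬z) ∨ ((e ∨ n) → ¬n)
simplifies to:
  ¬n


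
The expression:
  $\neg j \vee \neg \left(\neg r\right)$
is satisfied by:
  {r: True, j: False}
  {j: False, r: False}
  {j: True, r: True}


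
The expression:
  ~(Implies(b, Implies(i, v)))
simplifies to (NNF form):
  b & i & ~v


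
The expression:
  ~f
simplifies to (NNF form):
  ~f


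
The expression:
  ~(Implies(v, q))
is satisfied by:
  {v: True, q: False}


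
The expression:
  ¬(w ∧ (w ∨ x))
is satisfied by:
  {w: False}


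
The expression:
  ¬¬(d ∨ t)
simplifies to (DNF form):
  d ∨ t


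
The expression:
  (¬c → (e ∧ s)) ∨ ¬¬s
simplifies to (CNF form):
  c ∨ s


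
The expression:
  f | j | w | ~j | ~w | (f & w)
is always true.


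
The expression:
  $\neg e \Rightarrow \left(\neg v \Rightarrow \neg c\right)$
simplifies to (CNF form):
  $e \vee v \vee \neg c$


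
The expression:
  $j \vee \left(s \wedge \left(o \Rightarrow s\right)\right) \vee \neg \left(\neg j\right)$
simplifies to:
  $j \vee s$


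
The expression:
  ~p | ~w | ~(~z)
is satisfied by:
  {z: True, p: False, w: False}
  {p: False, w: False, z: False}
  {w: True, z: True, p: False}
  {w: True, p: False, z: False}
  {z: True, p: True, w: False}
  {p: True, z: False, w: False}
  {w: True, p: True, z: True}


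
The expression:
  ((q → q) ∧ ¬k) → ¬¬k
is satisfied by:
  {k: True}


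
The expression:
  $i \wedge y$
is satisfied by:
  {i: True, y: True}


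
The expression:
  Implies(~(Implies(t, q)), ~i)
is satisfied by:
  {q: True, t: False, i: False}
  {t: False, i: False, q: False}
  {i: True, q: True, t: False}
  {i: True, t: False, q: False}
  {q: True, t: True, i: False}
  {t: True, q: False, i: False}
  {i: True, t: True, q: True}


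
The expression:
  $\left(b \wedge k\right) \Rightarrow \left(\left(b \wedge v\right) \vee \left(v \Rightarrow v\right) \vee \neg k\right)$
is always true.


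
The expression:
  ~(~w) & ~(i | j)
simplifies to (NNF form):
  w & ~i & ~j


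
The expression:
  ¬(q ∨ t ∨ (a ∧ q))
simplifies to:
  ¬q ∧ ¬t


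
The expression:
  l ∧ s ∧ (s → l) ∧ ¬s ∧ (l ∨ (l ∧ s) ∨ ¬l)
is never true.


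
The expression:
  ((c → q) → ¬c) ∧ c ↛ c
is never true.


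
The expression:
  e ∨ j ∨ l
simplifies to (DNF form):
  e ∨ j ∨ l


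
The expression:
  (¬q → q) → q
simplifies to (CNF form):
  True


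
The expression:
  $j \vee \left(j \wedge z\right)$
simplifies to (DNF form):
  $j$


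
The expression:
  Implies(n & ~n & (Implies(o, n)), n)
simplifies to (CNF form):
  True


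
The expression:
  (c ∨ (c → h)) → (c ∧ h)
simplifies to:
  c ∧ h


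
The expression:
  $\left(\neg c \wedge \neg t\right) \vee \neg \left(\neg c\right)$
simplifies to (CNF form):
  $c \vee \neg t$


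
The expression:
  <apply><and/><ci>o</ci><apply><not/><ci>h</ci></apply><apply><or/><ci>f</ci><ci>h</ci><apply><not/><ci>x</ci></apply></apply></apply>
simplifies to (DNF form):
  <apply><or/><apply><and/><ci>f</ci><ci>o</ci><apply><not/><ci>h</ci></apply></apply><apply><and/><ci>o</ci><apply><not/><ci>h</ci></apply><apply><not/><ci>x</ci></apply></apply></apply>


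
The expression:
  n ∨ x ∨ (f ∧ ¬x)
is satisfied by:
  {n: True, x: True, f: True}
  {n: True, x: True, f: False}
  {n: True, f: True, x: False}
  {n: True, f: False, x: False}
  {x: True, f: True, n: False}
  {x: True, f: False, n: False}
  {f: True, x: False, n: False}


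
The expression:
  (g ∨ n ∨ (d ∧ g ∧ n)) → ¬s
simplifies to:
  (¬g ∧ ¬n) ∨ ¬s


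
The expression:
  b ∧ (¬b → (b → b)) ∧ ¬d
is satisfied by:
  {b: True, d: False}


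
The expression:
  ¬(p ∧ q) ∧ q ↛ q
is never true.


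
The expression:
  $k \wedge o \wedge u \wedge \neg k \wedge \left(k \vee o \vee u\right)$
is never true.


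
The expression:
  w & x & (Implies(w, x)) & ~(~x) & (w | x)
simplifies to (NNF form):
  w & x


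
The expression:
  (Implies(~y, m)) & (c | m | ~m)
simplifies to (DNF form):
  m | y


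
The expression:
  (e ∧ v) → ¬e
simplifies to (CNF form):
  ¬e ∨ ¬v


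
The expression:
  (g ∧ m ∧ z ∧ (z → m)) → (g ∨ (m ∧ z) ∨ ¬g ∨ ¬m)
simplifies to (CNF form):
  True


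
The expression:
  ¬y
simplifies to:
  ¬y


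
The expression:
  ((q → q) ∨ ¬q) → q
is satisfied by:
  {q: True}


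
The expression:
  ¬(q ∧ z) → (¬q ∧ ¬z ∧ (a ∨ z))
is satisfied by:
  {z: True, q: True, a: True}
  {z: True, q: True, a: False}
  {a: True, q: False, z: False}


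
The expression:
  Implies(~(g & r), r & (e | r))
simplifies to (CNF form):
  r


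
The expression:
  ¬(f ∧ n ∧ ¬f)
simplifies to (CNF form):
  True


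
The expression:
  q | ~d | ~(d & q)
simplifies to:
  True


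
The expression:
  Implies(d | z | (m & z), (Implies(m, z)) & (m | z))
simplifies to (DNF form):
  z | ~d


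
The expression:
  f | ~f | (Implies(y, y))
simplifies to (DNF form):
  True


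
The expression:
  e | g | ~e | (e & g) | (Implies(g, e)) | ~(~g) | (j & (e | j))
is always true.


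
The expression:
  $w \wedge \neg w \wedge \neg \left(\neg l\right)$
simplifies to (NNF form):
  $\text{False}$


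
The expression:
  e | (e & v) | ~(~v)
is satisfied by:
  {v: True, e: True}
  {v: True, e: False}
  {e: True, v: False}


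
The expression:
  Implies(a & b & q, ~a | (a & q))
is always true.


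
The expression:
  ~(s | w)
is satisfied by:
  {w: False, s: False}


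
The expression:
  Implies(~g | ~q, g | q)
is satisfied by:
  {q: True, g: True}
  {q: True, g: False}
  {g: True, q: False}


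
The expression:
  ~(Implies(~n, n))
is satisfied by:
  {n: False}


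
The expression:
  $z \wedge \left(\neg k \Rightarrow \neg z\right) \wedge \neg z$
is never true.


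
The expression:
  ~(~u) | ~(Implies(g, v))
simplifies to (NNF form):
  u | (g & ~v)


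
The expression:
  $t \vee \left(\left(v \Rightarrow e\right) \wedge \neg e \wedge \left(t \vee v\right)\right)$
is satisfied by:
  {t: True}


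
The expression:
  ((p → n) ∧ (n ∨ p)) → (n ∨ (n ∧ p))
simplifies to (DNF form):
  True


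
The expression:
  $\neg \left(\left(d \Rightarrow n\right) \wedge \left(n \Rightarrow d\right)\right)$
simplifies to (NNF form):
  $\left(d \wedge \neg n\right) \vee \left(n \wedge \neg d\right)$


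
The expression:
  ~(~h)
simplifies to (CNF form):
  h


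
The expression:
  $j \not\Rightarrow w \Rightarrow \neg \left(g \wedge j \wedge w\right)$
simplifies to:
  $\text{True}$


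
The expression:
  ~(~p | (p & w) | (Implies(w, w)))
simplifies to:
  False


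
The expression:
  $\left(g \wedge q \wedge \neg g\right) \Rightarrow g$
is always true.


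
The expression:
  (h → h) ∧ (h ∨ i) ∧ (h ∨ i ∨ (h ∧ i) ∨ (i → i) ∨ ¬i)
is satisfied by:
  {i: True, h: True}
  {i: True, h: False}
  {h: True, i: False}


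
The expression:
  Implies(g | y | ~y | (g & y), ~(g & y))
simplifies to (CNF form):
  ~g | ~y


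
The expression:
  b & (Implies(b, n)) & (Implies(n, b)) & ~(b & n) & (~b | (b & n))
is never true.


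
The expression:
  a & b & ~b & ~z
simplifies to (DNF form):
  False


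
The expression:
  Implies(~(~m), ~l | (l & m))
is always true.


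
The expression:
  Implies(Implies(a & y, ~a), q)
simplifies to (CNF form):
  (a | q) & (q | y)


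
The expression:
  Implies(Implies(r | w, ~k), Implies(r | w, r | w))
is always true.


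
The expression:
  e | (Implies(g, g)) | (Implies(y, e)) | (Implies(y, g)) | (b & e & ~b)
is always true.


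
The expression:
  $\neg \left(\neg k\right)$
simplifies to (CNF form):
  $k$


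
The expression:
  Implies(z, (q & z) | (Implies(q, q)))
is always true.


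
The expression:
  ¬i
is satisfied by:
  {i: False}


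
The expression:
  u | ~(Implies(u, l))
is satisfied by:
  {u: True}


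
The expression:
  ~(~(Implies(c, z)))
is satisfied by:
  {z: True, c: False}
  {c: False, z: False}
  {c: True, z: True}


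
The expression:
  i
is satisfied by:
  {i: True}


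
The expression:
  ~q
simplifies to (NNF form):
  ~q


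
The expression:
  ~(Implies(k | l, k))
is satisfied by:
  {l: True, k: False}


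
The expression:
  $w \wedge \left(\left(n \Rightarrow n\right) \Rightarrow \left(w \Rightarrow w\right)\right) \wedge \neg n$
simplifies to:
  $w \wedge \neg n$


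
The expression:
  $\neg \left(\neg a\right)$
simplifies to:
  $a$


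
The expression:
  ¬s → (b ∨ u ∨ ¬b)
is always true.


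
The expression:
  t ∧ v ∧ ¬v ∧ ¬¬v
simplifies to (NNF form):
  False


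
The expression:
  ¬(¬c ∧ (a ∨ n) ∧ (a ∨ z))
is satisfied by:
  {c: True, z: False, a: False, n: False}
  {n: True, c: True, z: False, a: False}
  {c: True, z: True, n: False, a: False}
  {n: True, c: True, z: True, a: False}
  {a: True, c: True, n: False, z: False}
  {a: True, c: True, n: True, z: False}
  {a: True, c: True, z: True, n: False}
  {n: True, a: True, c: True, z: True}
  {a: False, z: False, c: False, n: False}
  {n: True, a: False, z: False, c: False}
  {z: True, a: False, c: False, n: False}


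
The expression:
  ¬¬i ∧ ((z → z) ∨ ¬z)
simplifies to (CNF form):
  i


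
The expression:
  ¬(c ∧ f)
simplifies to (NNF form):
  ¬c ∨ ¬f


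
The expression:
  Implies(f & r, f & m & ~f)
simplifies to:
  ~f | ~r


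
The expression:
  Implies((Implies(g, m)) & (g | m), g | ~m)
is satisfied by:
  {g: True, m: False}
  {m: False, g: False}
  {m: True, g: True}


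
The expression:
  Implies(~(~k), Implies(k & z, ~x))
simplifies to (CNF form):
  ~k | ~x | ~z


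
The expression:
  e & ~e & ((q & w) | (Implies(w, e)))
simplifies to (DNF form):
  False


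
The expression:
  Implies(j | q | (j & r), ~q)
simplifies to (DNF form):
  ~q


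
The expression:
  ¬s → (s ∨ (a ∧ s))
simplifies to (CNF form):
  s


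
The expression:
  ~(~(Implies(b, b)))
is always true.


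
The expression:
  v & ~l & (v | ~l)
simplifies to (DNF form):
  v & ~l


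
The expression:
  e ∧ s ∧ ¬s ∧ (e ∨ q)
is never true.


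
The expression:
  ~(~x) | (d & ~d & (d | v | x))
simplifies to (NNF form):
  x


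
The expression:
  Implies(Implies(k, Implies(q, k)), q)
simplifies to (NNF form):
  q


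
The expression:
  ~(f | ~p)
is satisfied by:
  {p: True, f: False}
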